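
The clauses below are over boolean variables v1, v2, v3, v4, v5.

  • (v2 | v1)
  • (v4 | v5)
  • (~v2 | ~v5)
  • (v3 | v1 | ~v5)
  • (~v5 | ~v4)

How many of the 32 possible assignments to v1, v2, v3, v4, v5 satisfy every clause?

Split on v5, then v1.
  v5=T, v1=T: remaining (v2,v3,v4) ∈ {(F,F,F); (F,T,F)} — 2.
  v5=T, v1=F: a clause becomes empty — 0.
  v5=F, v1=T: remaining (v2,v3,v4) ∈ {(F,F,T); (F,T,T); (T,F,T); (T,T,T)} — 4.
  v5=F, v1=F: remaining (v2,v3,v4) ∈ {(T,F,T); (T,T,T)} — 2.
Total: 2 + 0 + 4 + 2 = 8.

8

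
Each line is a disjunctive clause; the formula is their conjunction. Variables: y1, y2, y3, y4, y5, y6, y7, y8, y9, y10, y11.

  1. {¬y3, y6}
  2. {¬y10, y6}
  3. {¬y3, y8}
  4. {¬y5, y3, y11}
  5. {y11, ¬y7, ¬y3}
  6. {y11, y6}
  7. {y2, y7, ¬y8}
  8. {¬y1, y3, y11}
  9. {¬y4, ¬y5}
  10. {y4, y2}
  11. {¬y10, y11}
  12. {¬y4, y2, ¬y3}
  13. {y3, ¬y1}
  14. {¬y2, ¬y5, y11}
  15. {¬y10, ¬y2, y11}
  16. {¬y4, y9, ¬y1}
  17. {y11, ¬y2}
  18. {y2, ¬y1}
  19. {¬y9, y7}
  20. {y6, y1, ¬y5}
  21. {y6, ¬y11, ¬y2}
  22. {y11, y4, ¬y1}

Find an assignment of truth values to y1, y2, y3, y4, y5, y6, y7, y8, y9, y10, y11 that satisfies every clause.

y1=1, y2=1, y3=1, y4=1, y5=0, y6=1, y7=1, y8=1, y9=1, y10=1, y11=1

Check each clause:
  1. {¬y3, y6} — y6 is true.
  2. {y6, ¬y10} — y6 is true.
  3. {¬y3, y8} — y8 is true.
  4. {y3, ¬y5, y11} — y3 is true.
  5. {y11, ¬y7, ¬y3} — y11 is true.
  6. {y6, y11} — y11 is true.
  7. {y2, ¬y8, y7} — y2 is true.
  8. {¬y1, y3, y11} — y3 is true.
  9. {¬y5, ¬y4} — ¬y5 is true.
  10. {y2, y4} — y2 is true.
  11. {¬y10, y11} — y11 is true.
  12. {¬y3, ¬y4, y2} — y2 is true.
  13. {y3, ¬y1} — y3 is true.
  14. {y11, ¬y5, ¬y2} — y11 is true.
  15. {¬y2, y11, ¬y10} — y11 is true.
  16. {¬y1, ¬y4, y9} — y9 is true.
  17. {¬y2, y11} — y11 is true.
  18. {¬y1, y2} — y2 is true.
  19. {¬y9, y7} — y7 is true.
  20. {y6, y1, ¬y5} — y1 is true.
  21. {y6, ¬y2, ¬y11} — y6 is true.
  22. {y11, ¬y1, y4} — y11 is true.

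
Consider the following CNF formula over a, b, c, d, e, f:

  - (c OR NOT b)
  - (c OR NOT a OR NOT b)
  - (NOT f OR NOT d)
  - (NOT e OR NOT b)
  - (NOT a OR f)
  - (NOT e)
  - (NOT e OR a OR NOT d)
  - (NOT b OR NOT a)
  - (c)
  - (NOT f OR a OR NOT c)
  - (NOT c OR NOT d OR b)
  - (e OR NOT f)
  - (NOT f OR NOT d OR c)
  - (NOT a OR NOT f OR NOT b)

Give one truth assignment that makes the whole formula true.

a = F, b = T, c = T, d = T, e = F, f = F

The clause (NOT e) is unit: e must be False.
The clause (c) is unit: c must be True.
Unit propagation: (NOT f) forces f = False.
Unit propagation: (NOT a) forces a = False.
Pure literal: b appears only positively; assign b = True.
d is now unconstrained; take d = True.
Every clause has at least one true literal under this assignment.
Check each clause:
  1. (NOT b OR c) — c is true.
  2. (c OR NOT a OR NOT b) — c is true.
  3. (NOT f OR NOT d) — NOT f is true.
  4. (NOT e OR NOT b) — NOT e is true.
  5. (NOT a OR f) — NOT a is true.
  6. (NOT e) — NOT e is true.
  7. (NOT e OR NOT d OR a) — NOT e is true.
  8. (NOT a OR NOT b) — NOT a is true.
  9. (c) — c is true.
  10. (a OR NOT f OR NOT c) — NOT f is true.
  11. (NOT c OR b OR NOT d) — b is true.
  12. (e OR NOT f) — NOT f is true.
  13. (c OR NOT d OR NOT f) — NOT f is true.
  14. (NOT f OR NOT a OR NOT b) — NOT f is true.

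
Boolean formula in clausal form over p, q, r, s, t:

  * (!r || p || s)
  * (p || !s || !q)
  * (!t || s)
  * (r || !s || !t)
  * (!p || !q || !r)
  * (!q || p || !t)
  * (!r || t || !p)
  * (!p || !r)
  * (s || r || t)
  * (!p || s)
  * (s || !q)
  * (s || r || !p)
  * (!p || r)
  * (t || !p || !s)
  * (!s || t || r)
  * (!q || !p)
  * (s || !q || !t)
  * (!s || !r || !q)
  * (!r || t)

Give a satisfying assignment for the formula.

p = 0, q = 0, r = 1, s = 1, t = 1

Check each clause:
  1. (p || s || !r) — s is true.
  2. (p || !s || !q) — !q is true.
  3. (!t || s) — s is true.
  4. (!s || !t || r) — r is true.
  5. (!q || !p || !r) — !q is true.
  6. (!t || !q || p) — !q is true.
  7. (!p || !r || t) — t is true.
  8. (!p || !r) — !p is true.
  9. (r || t || s) — r is true.
  10. (s || !p) — s is true.
  11. (!q || s) — s is true.
  12. (r || !p || s) — r is true.
  13. (!p || r) — r is true.
  14. (!p || !s || t) — t is true.
  15. (t || r || !s) — r is true.
  16. (!p || !q) — !p is true.
  17. (s || !t || !q) — s is true.
  18. (!q || !s || !r) — !q is true.
  19. (t || !r) — t is true.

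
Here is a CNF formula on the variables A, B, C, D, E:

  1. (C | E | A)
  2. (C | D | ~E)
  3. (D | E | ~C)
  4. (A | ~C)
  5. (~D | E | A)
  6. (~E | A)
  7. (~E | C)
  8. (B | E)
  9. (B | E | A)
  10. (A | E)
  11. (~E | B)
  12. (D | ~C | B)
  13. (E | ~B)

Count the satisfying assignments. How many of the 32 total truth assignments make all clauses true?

Satisfying assignments:
  A=T B=T C=T D=F E=T
  A=T B=T C=T D=T E=T
That's 2 in total.

2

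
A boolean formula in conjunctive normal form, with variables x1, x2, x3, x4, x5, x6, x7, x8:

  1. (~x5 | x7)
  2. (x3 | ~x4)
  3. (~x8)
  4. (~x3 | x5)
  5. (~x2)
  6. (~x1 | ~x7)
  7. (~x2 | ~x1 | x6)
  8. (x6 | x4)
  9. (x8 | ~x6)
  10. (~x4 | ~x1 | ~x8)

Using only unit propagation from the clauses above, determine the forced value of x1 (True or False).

False

(~x8) is a unit clause: x8 = False.
(~x2) stands alone — x2 = False.
(x8 | ~x6): since x8 = False, the clause reduces to (~x6). x6 = False.
In (x6 | x4), x6 is now false; x4 must hold, so x4 = True.
(x3 | ~x4): since x4 = True, the clause reduces to (x3). x3 = True.
(~x3 | x5): since x3 = True, the clause reduces to (x5). x5 = True.
(~x5 | x7) with x5 = True leaves only x7, so x7 = True.
From (~x7 | ~x1) and x7 = True: x1 = False.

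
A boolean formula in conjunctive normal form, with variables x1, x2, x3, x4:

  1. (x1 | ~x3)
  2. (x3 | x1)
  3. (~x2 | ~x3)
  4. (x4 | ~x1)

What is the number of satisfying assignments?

3

The models are:
  x1=T x2=F x3=F x4=T
  x1=T x2=F x3=T x4=T
  x1=T x2=T x3=F x4=T
That's 3 in total.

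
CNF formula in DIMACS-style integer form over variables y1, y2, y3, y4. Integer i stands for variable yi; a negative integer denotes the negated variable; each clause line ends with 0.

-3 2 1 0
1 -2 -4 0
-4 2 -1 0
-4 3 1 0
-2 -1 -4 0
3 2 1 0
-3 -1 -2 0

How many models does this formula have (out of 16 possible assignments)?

5

The models are:
  y1=F y2=T y3=F y4=F
  y1=F y2=T y3=T y4=F
  y1=T y2=F y3=F y4=F
  y1=T y2=F y3=T y4=F
  y1=T y2=T y3=F y4=F
That's 5 in total.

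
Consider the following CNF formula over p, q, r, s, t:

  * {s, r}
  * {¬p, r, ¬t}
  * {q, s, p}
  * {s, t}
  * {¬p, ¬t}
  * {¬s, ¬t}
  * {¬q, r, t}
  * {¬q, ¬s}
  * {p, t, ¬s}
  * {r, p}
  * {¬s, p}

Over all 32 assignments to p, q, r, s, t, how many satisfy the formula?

Satisfying assignments:
  p=F q=T r=T s=F t=T
  p=T q=F r=F s=T t=F
  p=T q=F r=T s=T t=F
That's 3 in total.

3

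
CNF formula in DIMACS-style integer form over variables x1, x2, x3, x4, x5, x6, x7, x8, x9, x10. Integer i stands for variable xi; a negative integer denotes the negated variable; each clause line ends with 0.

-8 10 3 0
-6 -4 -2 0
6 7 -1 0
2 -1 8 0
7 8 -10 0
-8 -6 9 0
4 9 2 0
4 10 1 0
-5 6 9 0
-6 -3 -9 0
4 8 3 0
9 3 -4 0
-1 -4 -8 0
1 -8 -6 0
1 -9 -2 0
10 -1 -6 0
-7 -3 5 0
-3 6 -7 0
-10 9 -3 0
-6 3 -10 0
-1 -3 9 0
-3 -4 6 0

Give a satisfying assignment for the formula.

x1=False, x2=False, x3=True, x4=True, x5=True, x6=True, x7=False, x8=False, x9=False, x10=False

Check each clause:
  1. (x3 || x10 || !x8) — !x8 is true.
  2. (!x2 || !x6 || !x4) — !x2 is true.
  3. (x7 || x6 || !x1) — !x1 is true.
  4. (!x1 || x8 || x2) — !x1 is true.
  5. (x8 || !x10 || x7) — !x10 is true.
  6. (!x6 || x9 || !x8) — !x8 is true.
  7. (x2 || x4 || x9) — x4 is true.
  8. (x10 || x1 || x4) — x4 is true.
  9. (x9 || !x5 || x6) — x6 is true.
  10. (!x6 || !x9 || !x3) — !x9 is true.
  11. (x4 || x3 || x8) — x3 is true.
  12. (x3 || !x4 || x9) — x3 is true.
  13. (!x1 || !x8 || !x4) — !x8 is true.
  14. (!x6 || x1 || !x8) — !x8 is true.
  15. (x1 || !x2 || !x9) — !x2 is true.
  16. (!x6 || !x1 || x10) — !x1 is true.
  17. (!x3 || !x7 || x5) — !x7 is true.
  18. (!x3 || x6 || !x7) — !x7 is true.
  19. (x9 || !x10 || !x3) — !x10 is true.
  20. (!x6 || x3 || !x10) — x3 is true.
  21. (x9 || !x1 || !x3) — !x1 is true.
  22. (!x4 || !x3 || x6) — x6 is true.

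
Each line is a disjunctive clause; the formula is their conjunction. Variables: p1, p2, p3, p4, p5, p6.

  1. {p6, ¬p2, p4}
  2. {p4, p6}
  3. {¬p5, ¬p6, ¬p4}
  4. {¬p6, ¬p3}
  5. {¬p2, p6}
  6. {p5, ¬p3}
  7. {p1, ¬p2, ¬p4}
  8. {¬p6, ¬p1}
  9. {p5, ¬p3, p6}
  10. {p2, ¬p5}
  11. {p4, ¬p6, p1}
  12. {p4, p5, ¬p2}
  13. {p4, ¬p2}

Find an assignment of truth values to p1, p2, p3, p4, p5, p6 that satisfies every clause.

p1 = F, p2 = F, p3 = F, p4 = T, p5 = F, p6 = F

Pure literal: p3 appears only negated; assign p3 = False.
Try p1 = False.
Branch on p2: take p2 = False.
  then p5 is forced to False.
Try p4 = True.
p6 is now unconstrained; take p6 = False.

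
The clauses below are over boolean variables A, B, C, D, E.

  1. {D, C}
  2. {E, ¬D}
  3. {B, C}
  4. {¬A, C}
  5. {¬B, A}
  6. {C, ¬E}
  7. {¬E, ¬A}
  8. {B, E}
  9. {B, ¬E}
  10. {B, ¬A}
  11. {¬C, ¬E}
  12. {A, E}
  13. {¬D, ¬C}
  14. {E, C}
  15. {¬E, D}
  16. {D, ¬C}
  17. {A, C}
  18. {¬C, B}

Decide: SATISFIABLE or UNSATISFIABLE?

UNSATISFIABLE

C = True:
  propagation gives E=False, D=False; an empty clause results — contradiction.
C = False:
  propagation gives D=True, E=True; an empty clause results — contradiction.
Every branch closes, so no satisfying assignment exists.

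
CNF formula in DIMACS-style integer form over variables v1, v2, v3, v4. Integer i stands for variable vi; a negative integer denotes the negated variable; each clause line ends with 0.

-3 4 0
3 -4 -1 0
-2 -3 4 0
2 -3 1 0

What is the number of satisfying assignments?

9

Split on v3, then v4.
  v3=1, v4=1: remaining (v1,v2) ∈ {(0,1); (1,0); (1,1)} — 3.
  v3=1, v4=0: a clause becomes empty — 0.
  v3=0, v4=1: remaining (v1,v2) ∈ {(0,0); (0,1)} — 2.
  v3=0, v4=0: remaining (v1,v2) ∈ {(0,0); (0,1); (1,0); (1,1)} — 4.
Total: 3 + 0 + 2 + 4 = 9.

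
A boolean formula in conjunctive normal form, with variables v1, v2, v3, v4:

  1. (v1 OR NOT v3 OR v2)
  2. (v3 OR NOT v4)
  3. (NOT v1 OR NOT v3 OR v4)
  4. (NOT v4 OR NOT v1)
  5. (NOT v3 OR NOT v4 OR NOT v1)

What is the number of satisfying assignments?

6

The models are:
  v1=0 v2=0 v3=0 v4=0
  v1=0 v2=1 v3=0 v4=0
  v1=0 v2=1 v3=1 v4=0
  v1=0 v2=1 v3=1 v4=1
  v1=1 v2=0 v3=0 v4=0
  v1=1 v2=1 v3=0 v4=0
Count: 6.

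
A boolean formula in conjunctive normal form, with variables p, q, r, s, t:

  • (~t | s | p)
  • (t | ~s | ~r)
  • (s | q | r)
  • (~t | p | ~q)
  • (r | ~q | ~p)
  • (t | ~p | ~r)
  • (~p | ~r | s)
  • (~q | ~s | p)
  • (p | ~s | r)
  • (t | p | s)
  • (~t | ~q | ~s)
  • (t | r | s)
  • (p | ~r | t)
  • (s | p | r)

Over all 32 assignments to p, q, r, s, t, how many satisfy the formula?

4

The models are:
  p=0 q=0 r=1 s=1 t=1
  p=1 q=0 r=0 s=1 t=0
  p=1 q=0 r=0 s=1 t=1
  p=1 q=0 r=1 s=1 t=1
Count: 4.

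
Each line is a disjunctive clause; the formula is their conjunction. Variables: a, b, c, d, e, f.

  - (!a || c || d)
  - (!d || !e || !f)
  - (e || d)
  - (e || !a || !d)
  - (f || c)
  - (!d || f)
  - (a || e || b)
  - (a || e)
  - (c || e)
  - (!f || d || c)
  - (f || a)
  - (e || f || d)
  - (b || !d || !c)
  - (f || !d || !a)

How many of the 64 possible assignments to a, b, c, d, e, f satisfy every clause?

6

Satisfying assignments:
  a=F b=F c=T d=F e=T f=T
  a=F b=T c=T d=F e=T f=T
  a=T b=F c=T d=F e=T f=F
  a=T b=F c=T d=F e=T f=T
  a=T b=T c=T d=F e=T f=F
  a=T b=T c=T d=F e=T f=T
That's 6 in total.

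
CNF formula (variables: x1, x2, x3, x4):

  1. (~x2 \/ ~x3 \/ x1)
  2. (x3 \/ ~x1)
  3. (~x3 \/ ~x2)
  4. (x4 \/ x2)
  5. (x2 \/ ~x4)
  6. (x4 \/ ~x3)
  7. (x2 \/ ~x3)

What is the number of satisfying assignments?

Satisfying assignments:
  x1=0 x2=1 x3=0 x4=0
  x1=0 x2=1 x3=0 x4=1
That's 2 in total.

2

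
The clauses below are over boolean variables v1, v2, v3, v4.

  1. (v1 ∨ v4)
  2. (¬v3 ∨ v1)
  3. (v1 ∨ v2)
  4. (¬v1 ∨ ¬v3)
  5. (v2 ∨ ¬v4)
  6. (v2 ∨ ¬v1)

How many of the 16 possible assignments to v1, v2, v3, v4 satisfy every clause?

3

The models are:
  v1=0 v2=1 v3=0 v4=1
  v1=1 v2=1 v3=0 v4=0
  v1=1 v2=1 v3=0 v4=1
Count: 3.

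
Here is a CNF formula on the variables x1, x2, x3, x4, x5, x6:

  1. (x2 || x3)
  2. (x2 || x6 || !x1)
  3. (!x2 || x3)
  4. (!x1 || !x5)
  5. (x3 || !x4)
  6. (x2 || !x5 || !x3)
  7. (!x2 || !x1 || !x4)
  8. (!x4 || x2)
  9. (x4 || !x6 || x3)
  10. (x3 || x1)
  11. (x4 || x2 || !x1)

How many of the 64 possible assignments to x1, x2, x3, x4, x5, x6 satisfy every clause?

Split on x2, then x3.
  x2=T, x3=T: x6 free; 5 ways for (x1,x4,x5) × 2^1 = 10.
  x2=T, x3=F: a clause becomes empty — 0.
  x2=F, x3=T: remaining (x1,x4,x5,x6) ∈ {(F,F,F,F); (F,F,F,T)} — 2.
  x2=F, x3=F: a clause becomes empty — 0.
Total: 10 + 0 + 2 + 0 = 12.

12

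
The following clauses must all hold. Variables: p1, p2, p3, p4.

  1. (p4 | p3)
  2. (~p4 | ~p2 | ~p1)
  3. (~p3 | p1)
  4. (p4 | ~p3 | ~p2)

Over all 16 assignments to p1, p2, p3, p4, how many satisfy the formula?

Satisfying assignments:
  p1=0 p2=0 p3=0 p4=1
  p1=0 p2=1 p3=0 p4=1
  p1=1 p2=0 p3=0 p4=1
  p1=1 p2=0 p3=1 p4=0
  p1=1 p2=0 p3=1 p4=1
That's 5 in total.

5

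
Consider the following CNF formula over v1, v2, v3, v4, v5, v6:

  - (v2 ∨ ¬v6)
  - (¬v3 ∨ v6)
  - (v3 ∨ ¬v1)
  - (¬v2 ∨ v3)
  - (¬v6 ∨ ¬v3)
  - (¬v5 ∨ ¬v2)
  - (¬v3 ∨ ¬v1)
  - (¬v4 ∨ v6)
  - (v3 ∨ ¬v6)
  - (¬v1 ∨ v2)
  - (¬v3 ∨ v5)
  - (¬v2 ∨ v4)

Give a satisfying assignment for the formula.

v1=F, v2=F, v3=F, v4=F, v5=T, v6=F

Pure literal: v1 appears only negated; assign v1 = False.
Set v2 = False and propagate.
  then v6 is forced to False.
  then v3 is forced to False.
  then v4 is forced to False.
v5 is now unconstrained; take v5 = True.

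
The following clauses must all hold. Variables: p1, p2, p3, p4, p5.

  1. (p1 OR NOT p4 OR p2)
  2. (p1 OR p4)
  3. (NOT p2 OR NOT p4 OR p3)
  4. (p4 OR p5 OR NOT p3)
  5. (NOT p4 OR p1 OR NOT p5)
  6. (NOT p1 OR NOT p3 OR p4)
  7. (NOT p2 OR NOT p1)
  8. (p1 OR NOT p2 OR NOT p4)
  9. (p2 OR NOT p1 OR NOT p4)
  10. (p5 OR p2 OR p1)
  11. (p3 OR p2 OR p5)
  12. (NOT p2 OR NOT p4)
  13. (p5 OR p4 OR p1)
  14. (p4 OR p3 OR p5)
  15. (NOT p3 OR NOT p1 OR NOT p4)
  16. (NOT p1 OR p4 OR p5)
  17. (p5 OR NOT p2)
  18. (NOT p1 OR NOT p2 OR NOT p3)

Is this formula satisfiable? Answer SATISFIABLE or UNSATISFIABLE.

Branch on p1: take p1 = True.
  then p2 is forced to False.
  then p4 is forced to False.
  then p3 is forced to False.
  then p5 is forced to True.
Every clause has at least one true literal under this assignment.
So p1=1, p2=0, p3=0, p4=0, p5=1 is a satisfying assignment.

SATISFIABLE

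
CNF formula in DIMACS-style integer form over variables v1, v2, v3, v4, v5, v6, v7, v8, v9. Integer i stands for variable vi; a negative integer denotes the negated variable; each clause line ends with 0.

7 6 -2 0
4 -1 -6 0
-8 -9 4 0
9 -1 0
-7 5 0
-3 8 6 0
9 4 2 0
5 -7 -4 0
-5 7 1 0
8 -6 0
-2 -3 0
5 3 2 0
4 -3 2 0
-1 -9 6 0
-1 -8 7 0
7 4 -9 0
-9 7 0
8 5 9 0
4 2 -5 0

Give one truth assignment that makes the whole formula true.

v1=F  v2=T  v3=F  v4=T  v5=T  v6=F  v7=T  v8=T  v9=F

Check each clause:
  1. (v6 OR v7 OR NOT v2) — v7 is true.
  2. (NOT v1 OR NOT v6 OR v4) — NOT v6 is true.
  3. (NOT v9 OR v4 OR NOT v8) — v4 is true.
  4. (NOT v1 OR v9) — NOT v1 is true.
  5. (NOT v7 OR v5) — v5 is true.
  6. (v6 OR v8 OR NOT v3) — v8 is true.
  7. (v9 OR v2 OR v4) — v2 is true.
  8. (v5 OR NOT v7 OR NOT v4) — v5 is true.
  9. (v7 OR NOT v5 OR v1) — v7 is true.
  10. (NOT v6 OR v8) — v8 is true.
  11. (NOT v2 OR NOT v3) — NOT v3 is true.
  12. (v5 OR v2 OR v3) — v2 is true.
  13. (v4 OR NOT v3 OR v2) — v2 is true.
  14. (NOT v9 OR NOT v1 OR v6) — NOT v1 is true.
  15. (NOT v1 OR v7 OR NOT v8) — NOT v1 is true.
  16. (NOT v9 OR v4 OR v7) — NOT v9 is true.
  17. (NOT v9 OR v7) — NOT v9 is true.
  18. (v8 OR v9 OR v5) — v8 is true.
  19. (v4 OR v2 OR NOT v5) — v2 is true.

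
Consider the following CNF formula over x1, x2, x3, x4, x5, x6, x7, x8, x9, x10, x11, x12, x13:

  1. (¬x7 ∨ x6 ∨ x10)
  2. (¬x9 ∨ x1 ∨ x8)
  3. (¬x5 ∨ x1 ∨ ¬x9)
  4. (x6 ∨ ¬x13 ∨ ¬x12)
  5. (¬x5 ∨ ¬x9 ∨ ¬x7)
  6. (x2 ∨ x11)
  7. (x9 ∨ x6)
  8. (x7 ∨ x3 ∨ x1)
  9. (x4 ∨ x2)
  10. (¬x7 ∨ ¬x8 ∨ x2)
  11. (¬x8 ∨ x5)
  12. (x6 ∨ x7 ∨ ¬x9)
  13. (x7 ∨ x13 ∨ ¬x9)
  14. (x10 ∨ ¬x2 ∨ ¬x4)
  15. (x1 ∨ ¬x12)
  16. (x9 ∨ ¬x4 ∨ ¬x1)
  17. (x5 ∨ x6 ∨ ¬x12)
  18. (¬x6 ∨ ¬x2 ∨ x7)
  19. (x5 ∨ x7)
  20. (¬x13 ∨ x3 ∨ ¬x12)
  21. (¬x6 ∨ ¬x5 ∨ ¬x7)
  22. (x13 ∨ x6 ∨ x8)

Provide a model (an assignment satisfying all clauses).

x1=1, x2=1, x3=0, x4=0, x5=0, x6=1, x7=1, x8=0, x9=0, x10=1, x11=1, x12=0, x13=0

x10 occurs only positively in the remaining clauses — set x10 = True.
Pure literal: x11 appears only positively; assign x11 = True.
Try x1 = True.
For the remaining variables, x2 = True, x3 = False, x4 = False, x5 = False, x6 = True, x7 = True, x8 = False, x9 = False, x12 = False, x13 = False works.
Check each clause:
  1. (x10 ∨ ¬x7 ∨ x6) — x10 is true.
  2. (x8 ∨ x1 ∨ ¬x9) — x1 is true.
  3. (¬x5 ∨ ¬x9 ∨ x1) — x1 is true.
  4. (¬x12 ∨ ¬x13 ∨ x6) — ¬x13 is true.
  5. (¬x5 ∨ ¬x9 ∨ ¬x7) — ¬x5 is true.
  6. (x11 ∨ x2) — x2 is true.
  7. (x9 ∨ x6) — x6 is true.
  8. (x7 ∨ x1 ∨ x3) — x1 is true.
  9. (x4 ∨ x2) — x2 is true.
  10. (¬x7 ∨ x2 ∨ ¬x8) — ¬x8 is true.
  11. (¬x8 ∨ x5) — ¬x8 is true.
  12. (x6 ∨ ¬x9 ∨ x7) — x7 is true.
  13. (x13 ∨ ¬x9 ∨ x7) — x7 is true.
  14. (x10 ∨ ¬x4 ∨ ¬x2) — x10 is true.
  15. (x1 ∨ ¬x12) — x1 is true.
  16. (x9 ∨ ¬x4 ∨ ¬x1) — ¬x4 is true.
  17. (x5 ∨ ¬x12 ∨ x6) — ¬x12 is true.
  18. (¬x6 ∨ ¬x2 ∨ x7) — x7 is true.
  19. (x7 ∨ x5) — x7 is true.
  20. (¬x12 ∨ x3 ∨ ¬x13) — ¬x12 is true.
  21. (¬x5 ∨ ¬x6 ∨ ¬x7) — ¬x5 is true.
  22. (x13 ∨ x8 ∨ x6) — x6 is true.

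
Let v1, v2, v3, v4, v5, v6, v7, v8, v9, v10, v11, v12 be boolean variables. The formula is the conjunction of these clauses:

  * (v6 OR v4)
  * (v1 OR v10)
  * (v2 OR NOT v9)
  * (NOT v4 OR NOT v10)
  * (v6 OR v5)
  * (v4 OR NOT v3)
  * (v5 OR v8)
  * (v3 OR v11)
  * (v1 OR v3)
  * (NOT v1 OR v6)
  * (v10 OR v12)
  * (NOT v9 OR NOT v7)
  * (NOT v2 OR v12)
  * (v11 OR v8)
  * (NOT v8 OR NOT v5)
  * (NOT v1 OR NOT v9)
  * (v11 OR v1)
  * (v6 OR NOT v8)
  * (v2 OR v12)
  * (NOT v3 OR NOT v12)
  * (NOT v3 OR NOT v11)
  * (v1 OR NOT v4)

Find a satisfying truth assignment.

v1=T, v2=T, v3=F, v4=T, v5=T, v6=T, v7=F, v8=F, v9=F, v10=F, v11=T, v12=T

Pure literal: v6 appears only positively; assign v6 = True.
Pure literal: v7 appears only negated; assign v7 = False.
Try v1 = True.
  then v9 is forced to False.
For the remaining variables, v2 = True, v3 = False, v4 = True, v5 = True, v8 = False, v10 = False, v11 = True, v12 = True works.
Check each clause:
  1. (v4 OR v6) — v4 is true.
  2. (v1 OR v10) — v1 is true.
  3. (v2 OR NOT v9) — v2 is true.
  4. (NOT v10 OR NOT v4) — NOT v10 is true.
  5. (v5 OR v6) — v5 is true.
  6. (v4 OR NOT v3) — v4 is true.
  7. (v5 OR v8) — v5 is true.
  8. (v11 OR v3) — v11 is true.
  9. (v1 OR v3) — v1 is true.
  10. (v6 OR NOT v1) — v6 is true.
  11. (v12 OR v10) — v12 is true.
  12. (NOT v7 OR NOT v9) — NOT v7 is true.
  13. (NOT v2 OR v12) — v12 is true.
  14. (v8 OR v11) — v11 is true.
  15. (NOT v8 OR NOT v5) — NOT v8 is true.
  16. (NOT v1 OR NOT v9) — NOT v9 is true.
  17. (v1 OR v11) — v1 is true.
  18. (NOT v8 OR v6) — NOT v8 is true.
  19. (v2 OR v12) — v2 is true.
  20. (NOT v3 OR NOT v12) — NOT v3 is true.
  21. (NOT v3 OR NOT v11) — NOT v3 is true.
  22. (v1 OR NOT v4) — v1 is true.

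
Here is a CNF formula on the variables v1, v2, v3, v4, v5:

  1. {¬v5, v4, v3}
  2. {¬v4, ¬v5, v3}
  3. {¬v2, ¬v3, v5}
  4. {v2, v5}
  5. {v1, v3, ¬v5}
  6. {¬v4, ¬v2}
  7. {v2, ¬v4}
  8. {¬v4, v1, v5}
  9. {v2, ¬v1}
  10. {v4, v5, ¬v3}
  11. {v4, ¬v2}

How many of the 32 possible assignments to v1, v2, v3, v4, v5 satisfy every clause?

1

Satisfying assignments:
  v1=0 v2=0 v3=1 v4=0 v5=1
Count: 1.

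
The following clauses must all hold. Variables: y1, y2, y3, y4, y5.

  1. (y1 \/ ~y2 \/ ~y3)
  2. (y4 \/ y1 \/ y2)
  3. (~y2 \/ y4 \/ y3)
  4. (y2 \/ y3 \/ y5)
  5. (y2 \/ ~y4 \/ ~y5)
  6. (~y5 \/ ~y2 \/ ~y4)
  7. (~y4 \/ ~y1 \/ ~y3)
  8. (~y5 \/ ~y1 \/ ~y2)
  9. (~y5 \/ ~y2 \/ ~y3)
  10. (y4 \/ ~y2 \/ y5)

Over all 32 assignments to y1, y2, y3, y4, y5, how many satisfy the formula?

Satisfying assignments:
  y1=0 y2=0 y3=1 y4=1 y5=0
  y1=0 y2=1 y3=0 y4=1 y5=0
  y1=1 y2=0 y3=0 y4=0 y5=1
  y1=1 y2=0 y3=1 y4=0 y5=0
  y1=1 y2=0 y3=1 y4=0 y5=1
  y1=1 y2=1 y3=0 y4=1 y5=0
That's 6 in total.

6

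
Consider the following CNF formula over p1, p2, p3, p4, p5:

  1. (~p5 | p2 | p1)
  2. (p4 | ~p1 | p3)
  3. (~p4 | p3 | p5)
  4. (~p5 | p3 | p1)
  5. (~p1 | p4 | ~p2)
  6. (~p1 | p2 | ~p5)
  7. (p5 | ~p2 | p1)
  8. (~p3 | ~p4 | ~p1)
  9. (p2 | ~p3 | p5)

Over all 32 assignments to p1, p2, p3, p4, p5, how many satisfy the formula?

4

The models are:
  p1=F p2=F p3=F p4=F p5=F
  p1=F p2=T p3=T p4=F p5=T
  p1=F p2=T p3=T p4=T p5=T
  p1=T p2=T p3=F p4=T p5=T
That's 4 in total.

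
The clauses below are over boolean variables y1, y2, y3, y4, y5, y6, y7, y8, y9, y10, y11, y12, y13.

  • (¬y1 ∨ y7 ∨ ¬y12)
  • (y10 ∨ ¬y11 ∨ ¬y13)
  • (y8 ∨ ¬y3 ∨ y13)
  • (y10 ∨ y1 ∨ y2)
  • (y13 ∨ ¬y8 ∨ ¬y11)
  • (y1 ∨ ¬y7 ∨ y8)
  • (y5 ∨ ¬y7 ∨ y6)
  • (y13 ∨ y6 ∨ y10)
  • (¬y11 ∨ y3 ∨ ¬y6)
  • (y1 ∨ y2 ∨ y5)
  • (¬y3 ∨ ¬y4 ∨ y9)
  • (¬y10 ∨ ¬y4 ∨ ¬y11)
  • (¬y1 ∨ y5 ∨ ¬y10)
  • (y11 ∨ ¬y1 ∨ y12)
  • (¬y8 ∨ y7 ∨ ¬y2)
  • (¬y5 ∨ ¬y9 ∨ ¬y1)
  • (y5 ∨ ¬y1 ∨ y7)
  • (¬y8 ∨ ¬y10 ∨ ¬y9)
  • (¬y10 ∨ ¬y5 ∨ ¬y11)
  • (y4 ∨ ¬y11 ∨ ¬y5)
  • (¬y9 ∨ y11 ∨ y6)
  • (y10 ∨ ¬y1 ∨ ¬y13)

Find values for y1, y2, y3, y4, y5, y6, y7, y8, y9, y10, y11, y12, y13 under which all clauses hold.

y1=0, y2=1, y3=0, y4=1, y5=0, y6=1, y7=1, y8=1, y9=1, y10=0, y11=0, y12=0, y13=0

Branch on y1: take y1 = False.
The remaining clauses are satisfied by y2 = True, y3 = False, y4 = True, y5 = False, y6 = True, y7 = True, y8 = True, y9 = True, y10 = False, y11 = False, y12 = False, y13 = False.
Every clause has at least one true literal under this assignment.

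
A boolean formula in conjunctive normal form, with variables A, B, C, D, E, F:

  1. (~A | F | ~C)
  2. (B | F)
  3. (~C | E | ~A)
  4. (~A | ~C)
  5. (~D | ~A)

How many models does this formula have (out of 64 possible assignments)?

30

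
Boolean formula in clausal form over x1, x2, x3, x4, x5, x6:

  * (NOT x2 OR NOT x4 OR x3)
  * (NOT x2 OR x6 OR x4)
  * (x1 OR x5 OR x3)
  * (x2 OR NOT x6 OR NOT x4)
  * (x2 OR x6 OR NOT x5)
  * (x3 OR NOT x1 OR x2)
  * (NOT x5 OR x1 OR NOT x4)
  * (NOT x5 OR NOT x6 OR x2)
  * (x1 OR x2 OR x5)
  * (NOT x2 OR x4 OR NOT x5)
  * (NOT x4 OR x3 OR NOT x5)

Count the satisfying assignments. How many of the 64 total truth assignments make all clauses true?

12

Split on x2, then x5.
  x2=1, x5=1: remaining (x1,x3,x4,x6) ∈ {(1,1,1,0); (1,1,1,1)} — 2.
  x2=1, x5=0: 7 of the 16 assignments to (x1,x3,x4,x6) work.
  x2=0, x5=1: a clause becomes empty — 0.
  x2=0, x5=0: remaining (x1,x3,x4,x6) ∈ {(1,1,0,0); (1,1,0,1); (1,1,1,0)} — 3.
Total: 2 + 7 + 0 + 3 = 12.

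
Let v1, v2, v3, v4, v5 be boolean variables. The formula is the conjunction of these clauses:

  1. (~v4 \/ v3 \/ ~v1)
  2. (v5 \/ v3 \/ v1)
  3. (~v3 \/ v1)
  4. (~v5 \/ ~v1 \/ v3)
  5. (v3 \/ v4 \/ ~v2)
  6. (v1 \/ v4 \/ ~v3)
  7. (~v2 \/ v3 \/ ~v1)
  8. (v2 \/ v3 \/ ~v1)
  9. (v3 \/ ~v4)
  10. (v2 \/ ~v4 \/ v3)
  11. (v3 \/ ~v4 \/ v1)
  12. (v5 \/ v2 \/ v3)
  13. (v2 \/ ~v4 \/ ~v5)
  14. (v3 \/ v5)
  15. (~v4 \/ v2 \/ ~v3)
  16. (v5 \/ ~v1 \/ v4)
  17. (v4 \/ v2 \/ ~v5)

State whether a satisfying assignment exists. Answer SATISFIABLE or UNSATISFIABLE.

SATISFIABLE

Set v1 = True and propagate.
Branch on v2: take v2 = True.
  then v3 is forced to True.
The remaining clauses are satisfied by v4 = True, v5 = False.
So v1=T  v2=T  v3=T  v4=T  v5=F is a satisfying assignment.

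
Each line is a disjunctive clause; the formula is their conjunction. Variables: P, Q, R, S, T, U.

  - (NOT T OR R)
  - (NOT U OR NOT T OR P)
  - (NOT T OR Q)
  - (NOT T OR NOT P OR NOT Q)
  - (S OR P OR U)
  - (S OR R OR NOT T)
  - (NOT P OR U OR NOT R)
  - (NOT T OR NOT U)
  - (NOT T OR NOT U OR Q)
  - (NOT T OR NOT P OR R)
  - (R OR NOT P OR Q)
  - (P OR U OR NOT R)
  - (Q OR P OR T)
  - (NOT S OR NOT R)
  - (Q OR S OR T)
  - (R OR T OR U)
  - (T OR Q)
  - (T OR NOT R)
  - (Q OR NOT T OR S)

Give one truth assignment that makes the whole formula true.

Branch on P: take P = False.
Set Q = True and propagate.
The remaining clauses are satisfied by R = False, S = False, T = False, U = True.

P=False, Q=True, R=False, S=False, T=False, U=True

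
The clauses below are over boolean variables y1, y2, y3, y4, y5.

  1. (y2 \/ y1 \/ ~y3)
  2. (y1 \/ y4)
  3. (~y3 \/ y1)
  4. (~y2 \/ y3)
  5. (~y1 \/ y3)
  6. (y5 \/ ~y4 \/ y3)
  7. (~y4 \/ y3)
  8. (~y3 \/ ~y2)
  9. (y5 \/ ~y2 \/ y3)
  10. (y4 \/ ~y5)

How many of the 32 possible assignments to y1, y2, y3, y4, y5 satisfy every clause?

3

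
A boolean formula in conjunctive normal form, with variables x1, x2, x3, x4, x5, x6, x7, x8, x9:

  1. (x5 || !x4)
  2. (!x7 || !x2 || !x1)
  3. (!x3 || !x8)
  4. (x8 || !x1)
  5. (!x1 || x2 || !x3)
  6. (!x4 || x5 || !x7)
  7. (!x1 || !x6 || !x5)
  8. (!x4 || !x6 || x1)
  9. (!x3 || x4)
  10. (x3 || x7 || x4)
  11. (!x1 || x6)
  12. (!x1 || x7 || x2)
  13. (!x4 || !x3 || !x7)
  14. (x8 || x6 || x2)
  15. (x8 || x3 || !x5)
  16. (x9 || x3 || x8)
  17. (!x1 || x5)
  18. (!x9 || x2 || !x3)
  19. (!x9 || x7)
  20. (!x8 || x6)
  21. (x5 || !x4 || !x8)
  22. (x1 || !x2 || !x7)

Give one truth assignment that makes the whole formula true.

x1=F  x2=F  x3=F  x4=F  x5=T  x6=T  x7=T  x8=T  x9=T

Check each clause:
  1. (x5 || !x4) — !x4 is true.
  2. (!x7 || !x1 || !x2) — !x2 is true.
  3. (!x8 || !x3) — !x3 is true.
  4. (x8 || !x1) — x8 is true.
  5. (!x3 || x2 || !x1) — !x3 is true.
  6. (!x4 || x5 || !x7) — !x4 is true.
  7. (!x1 || !x6 || !x5) — !x1 is true.
  8. (!x4 || x1 || !x6) — !x4 is true.
  9. (!x3 || x4) — !x3 is true.
  10. (x7 || x4 || x3) — x7 is true.
  11. (x6 || !x1) — !x1 is true.
  12. (!x1 || x7 || x2) — !x1 is true.
  13. (!x4 || !x7 || !x3) — !x4 is true.
  14. (x2 || x8 || x6) — x8 is true.
  15. (x8 || x3 || !x5) — x8 is true.
  16. (x9 || x3 || x8) — x8 is true.
  17. (x5 || !x1) — x5 is true.
  18. (!x3 || !x9 || x2) — !x3 is true.
  19. (!x9 || x7) — x7 is true.
  20. (x6 || !x8) — x6 is true.
  21. (!x8 || !x4 || x5) — !x4 is true.
  22. (!x2 || !x7 || x1) — !x2 is true.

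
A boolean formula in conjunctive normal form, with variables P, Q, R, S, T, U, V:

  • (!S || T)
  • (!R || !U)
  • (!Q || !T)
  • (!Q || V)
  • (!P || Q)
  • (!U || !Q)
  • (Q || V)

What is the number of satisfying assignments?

Split on Q, then T.
  Q=T, T=T: a clause becomes empty — 0.
  Q=T, T=F: remaining (P,R,S,U,V) ∈ {(F,F,F,F,T); (F,T,F,F,T); (T,F,F,F,T); (T,T,F,F,T)} — 4.
  Q=F, T=T: S free; 3 ways for (P,R,U,V) × 2^1 = 6.
  Q=F, T=F: remaining (P,R,S,U,V) ∈ {(F,F,F,F,T); (F,F,F,T,T); (F,T,F,F,T)} — 3.
Total: 0 + 4 + 6 + 3 = 13.

13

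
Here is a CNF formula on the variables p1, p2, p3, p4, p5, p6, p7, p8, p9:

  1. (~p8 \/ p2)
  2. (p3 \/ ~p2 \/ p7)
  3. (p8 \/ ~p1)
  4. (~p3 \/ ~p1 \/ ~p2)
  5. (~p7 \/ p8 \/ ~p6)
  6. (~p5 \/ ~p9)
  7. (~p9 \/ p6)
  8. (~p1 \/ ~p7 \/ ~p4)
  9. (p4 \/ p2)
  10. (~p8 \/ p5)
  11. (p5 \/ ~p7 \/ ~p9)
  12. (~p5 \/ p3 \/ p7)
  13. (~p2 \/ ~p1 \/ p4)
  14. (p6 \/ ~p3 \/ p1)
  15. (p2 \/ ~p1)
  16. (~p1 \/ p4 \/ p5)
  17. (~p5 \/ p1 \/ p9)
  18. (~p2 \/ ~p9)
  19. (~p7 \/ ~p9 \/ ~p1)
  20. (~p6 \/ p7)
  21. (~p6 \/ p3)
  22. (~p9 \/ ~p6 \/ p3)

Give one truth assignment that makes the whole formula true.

p1=False, p2=False, p3=False, p4=True, p5=False, p6=False, p7=True, p8=False, p9=False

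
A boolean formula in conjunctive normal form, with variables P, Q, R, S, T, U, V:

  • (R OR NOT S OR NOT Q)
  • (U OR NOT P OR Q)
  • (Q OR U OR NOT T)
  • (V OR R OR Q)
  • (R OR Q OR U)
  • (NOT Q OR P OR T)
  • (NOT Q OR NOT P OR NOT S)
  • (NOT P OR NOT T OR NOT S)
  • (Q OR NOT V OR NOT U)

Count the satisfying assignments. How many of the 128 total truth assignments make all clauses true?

39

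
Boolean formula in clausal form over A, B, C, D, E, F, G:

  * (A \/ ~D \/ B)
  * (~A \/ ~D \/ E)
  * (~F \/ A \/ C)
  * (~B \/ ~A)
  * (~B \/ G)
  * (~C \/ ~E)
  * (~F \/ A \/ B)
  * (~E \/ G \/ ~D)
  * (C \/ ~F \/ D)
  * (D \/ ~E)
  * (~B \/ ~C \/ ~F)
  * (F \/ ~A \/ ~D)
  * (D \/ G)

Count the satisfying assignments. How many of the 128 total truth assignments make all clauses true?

11

Case analysis on D and A:
  D=T, A=T: remaining (B,C,E,F,G) ∈ {(F,F,T,T,T)} — 1.
  D=T, A=F: remaining (B,C,E,F,G) ∈ {(T,F,F,F,T); (T,F,T,F,T); (T,T,F,F,T)} — 3.
  D=F, A=T: remaining (B,C,E,F,G) ∈ {(F,F,F,F,T); (F,T,F,F,T); (F,T,F,T,T)} — 3.
  D=F, A=F: remaining (B,C,E,F,G) ∈ {(F,F,F,F,T); (F,T,F,F,T); (T,F,F,F,T); (T,T,F,F,T)} — 4.
Total: 1 + 3 + 3 + 4 = 11.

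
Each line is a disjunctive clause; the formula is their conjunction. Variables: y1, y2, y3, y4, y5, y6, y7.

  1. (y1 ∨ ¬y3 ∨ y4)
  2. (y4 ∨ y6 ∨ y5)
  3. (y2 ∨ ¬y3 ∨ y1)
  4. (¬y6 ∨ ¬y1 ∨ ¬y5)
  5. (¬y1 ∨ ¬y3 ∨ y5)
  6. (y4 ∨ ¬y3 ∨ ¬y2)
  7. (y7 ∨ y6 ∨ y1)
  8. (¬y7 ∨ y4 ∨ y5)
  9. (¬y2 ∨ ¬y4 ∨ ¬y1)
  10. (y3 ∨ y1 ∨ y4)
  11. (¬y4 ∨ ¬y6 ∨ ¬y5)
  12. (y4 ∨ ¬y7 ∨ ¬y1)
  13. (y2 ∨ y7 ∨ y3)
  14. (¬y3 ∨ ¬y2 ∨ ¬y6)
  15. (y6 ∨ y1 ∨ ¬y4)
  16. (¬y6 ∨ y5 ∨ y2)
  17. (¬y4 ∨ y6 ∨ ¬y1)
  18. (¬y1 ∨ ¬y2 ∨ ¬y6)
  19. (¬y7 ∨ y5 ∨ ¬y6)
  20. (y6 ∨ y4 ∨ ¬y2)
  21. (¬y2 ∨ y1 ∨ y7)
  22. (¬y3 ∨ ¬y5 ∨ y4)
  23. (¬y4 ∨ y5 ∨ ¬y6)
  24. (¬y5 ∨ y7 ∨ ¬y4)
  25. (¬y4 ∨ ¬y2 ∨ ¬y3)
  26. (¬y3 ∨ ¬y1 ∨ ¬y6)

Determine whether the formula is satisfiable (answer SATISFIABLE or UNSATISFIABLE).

UNSATISFIABLE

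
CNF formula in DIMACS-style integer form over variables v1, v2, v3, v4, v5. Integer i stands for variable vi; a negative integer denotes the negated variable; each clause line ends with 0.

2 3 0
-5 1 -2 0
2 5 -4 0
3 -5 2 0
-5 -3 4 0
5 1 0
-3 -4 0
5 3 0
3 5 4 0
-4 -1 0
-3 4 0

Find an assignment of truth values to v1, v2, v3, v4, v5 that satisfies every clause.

Set v1 = True and propagate.
  then v4 is forced to False.
  then v3 is forced to False.
  then v2 is forced to True.
  then v5 is forced to True.
Every clause has at least one true literal under this assignment.
Check each clause:
  1. (v3 | v2) — v2 is true.
  2. (v1 | ~v2 | ~v5) — v1 is true.
  3. (~v4 | v2 | v5) — v2 is true.
  4. (v2 | ~v5 | v3) — v2 is true.
  5. (~v3 | v4 | ~v5) — ~v3 is true.
  6. (v5 | v1) — v1 is true.
  7. (~v4 | ~v3) — ~v4 is true.
  8. (v3 | v5) — v5 is true.
  9. (v3 | v4 | v5) — v5 is true.
  10. (~v4 | ~v1) — ~v4 is true.
  11. (~v3 | v4) — ~v3 is true.

v1=T, v2=T, v3=F, v4=F, v5=T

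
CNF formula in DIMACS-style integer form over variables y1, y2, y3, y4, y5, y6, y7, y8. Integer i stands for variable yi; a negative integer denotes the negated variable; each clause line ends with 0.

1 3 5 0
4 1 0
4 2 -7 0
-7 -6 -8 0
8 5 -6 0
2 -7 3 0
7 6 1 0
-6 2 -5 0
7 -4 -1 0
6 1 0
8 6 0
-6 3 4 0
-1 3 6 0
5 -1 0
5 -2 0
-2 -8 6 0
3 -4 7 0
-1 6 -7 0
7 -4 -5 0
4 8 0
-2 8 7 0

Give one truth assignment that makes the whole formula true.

y1 = T  y2 = F  y3 = T  y4 = F  y5 = T  y6 = F  y7 = F  y8 = T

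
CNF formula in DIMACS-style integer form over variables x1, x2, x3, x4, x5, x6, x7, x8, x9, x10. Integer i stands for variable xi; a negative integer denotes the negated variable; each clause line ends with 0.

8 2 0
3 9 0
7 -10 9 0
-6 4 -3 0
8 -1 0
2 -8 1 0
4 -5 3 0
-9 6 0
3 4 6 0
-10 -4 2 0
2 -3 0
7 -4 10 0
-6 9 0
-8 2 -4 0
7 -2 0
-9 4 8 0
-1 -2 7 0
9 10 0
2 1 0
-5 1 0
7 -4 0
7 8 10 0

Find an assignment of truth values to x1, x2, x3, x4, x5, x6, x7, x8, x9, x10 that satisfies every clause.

x1=1, x2=0, x3=0, x4=0, x5=0, x6=1, x7=0, x8=1, x9=1, x10=1

Check each clause:
  1. {x2, x8} — x8 is true.
  2. {x9, x3} — x9 is true.
  3. {x7, x9, ¬x10} — x9 is true.
  4. {¬x3, ¬x6, x4} — ¬x3 is true.
  5. {x8, ¬x1} — x8 is true.
  6. {x1, ¬x8, x2} — x1 is true.
  7. {¬x5, x3, x4} — ¬x5 is true.
  8. {x6, ¬x9} — x6 is true.
  9. {x3, x6, x4} — x6 is true.
  10. {¬x4, ¬x10, x2} — ¬x4 is true.
  11. {¬x3, x2} — ¬x3 is true.
  12. {x7, ¬x4, x10} — x10 is true.
  13. {¬x6, x9} — x9 is true.
  14. {¬x8, x2, ¬x4} — ¬x4 is true.
  15. {x7, ¬x2} — ¬x2 is true.
  16. {x8, x4, ¬x9} — x8 is true.
  17. {¬x2, ¬x1, x7} — ¬x2 is true.
  18. {x9, x10} — x9 is true.
  19. {x1, x2} — x1 is true.
  20. {¬x5, x1} — x1 is true.
  21. {x7, ¬x4} — ¬x4 is true.
  22. {x10, x7, x8} — x8 is true.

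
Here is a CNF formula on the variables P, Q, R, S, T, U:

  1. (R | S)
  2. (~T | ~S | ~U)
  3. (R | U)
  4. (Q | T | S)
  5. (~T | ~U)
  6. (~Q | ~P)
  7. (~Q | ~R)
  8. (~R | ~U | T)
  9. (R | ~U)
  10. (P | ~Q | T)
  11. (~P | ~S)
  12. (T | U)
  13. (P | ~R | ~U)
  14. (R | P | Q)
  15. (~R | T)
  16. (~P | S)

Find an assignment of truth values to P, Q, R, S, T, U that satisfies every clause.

P=0, Q=0, R=1, S=1, T=1, U=0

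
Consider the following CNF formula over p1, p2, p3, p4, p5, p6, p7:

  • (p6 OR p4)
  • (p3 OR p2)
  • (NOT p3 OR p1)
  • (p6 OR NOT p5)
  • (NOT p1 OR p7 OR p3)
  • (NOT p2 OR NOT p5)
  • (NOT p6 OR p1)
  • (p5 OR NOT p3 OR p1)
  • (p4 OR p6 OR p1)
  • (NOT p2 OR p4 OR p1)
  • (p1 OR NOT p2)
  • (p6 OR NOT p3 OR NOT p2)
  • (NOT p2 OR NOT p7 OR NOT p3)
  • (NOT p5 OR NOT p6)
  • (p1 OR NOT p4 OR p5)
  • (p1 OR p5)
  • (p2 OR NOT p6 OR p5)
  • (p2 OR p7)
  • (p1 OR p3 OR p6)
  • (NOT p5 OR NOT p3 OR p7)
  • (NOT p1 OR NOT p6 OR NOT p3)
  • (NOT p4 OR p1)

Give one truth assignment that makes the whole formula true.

p1 = T, p2 = T, p3 = F, p4 = T, p5 = F, p6 = F, p7 = T

Branch on p1: take p1 = True.
The remaining clauses are satisfied by p2 = True, p3 = False, p4 = True, p5 = False, p6 = False, p7 = True.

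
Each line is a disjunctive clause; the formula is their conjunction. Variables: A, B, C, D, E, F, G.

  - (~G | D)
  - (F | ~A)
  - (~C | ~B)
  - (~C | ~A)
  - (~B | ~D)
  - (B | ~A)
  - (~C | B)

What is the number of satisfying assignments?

18

Split on B, then A.
  B=T, A=T: remaining (C,D,E,F,G) ∈ {(F,F,F,T,F); (F,F,T,T,F)} — 2.
  B=T, A=F: remaining (C,D,E,F,G) ∈ {(F,F,F,F,F); (F,F,F,T,F); (F,F,T,F,F); (F,F,T,T,F)} — 4.
  B=F, A=T: a clause becomes empty — 0.
  B=F, A=F: E, F free; 3 ways for (C,D,G) × 2^2 = 12.
Total: 2 + 4 + 0 + 12 = 18.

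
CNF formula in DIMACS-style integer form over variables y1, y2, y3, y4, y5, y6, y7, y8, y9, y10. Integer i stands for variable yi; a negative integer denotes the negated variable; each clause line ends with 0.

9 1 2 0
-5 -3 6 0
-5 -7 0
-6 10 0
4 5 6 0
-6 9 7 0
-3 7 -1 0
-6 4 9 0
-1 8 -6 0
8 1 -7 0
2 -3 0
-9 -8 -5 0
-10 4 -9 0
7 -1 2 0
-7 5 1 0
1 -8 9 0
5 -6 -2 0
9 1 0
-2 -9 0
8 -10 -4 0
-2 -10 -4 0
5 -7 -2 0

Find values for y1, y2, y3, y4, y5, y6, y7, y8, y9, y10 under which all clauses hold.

y1=True, y2=False, y3=False, y4=True, y5=False, y6=False, y7=True, y8=True, y9=True, y10=False

y3 occurs only negated in the remaining clauses — set y3 = False.
Try y1 = True.
Try y2 = False.
  then y7 is forced to True.
  then y5 is forced to False.
Try y4 = True.
The remaining clauses are satisfied by y6 = False, y8 = True, y9 = True, y10 = False.
Every clause has at least one true literal under this assignment.
Check each clause:
  1. (y2 OR y9 OR y1) — y9 is true.
  2. (NOT y3 OR NOT y5 OR y6) — NOT y5 is true.
  3. (NOT y7 OR NOT y5) — NOT y5 is true.
  4. (y10 OR NOT y6) — NOT y6 is true.
  5. (y4 OR y6 OR y5) — y4 is true.
  6. (y9 OR NOT y6 OR y7) — y9 is true.
  7. (NOT y3 OR NOT y1 OR y7) — NOT y3 is true.
  8. (NOT y6 OR y4 OR y9) — y9 is true.
  9. (NOT y1 OR NOT y6 OR y8) — y8 is true.
  10. (NOT y7 OR y8 OR y1) — y8 is true.
  11. (y2 OR NOT y3) — NOT y3 is true.
  12. (NOT y8 OR NOT y5 OR NOT y9) — NOT y5 is true.
  13. (NOT y9 OR y4 OR NOT y10) — y4 is true.
  14. (y2 OR NOT y1 OR y7) — y7 is true.
  15. (NOT y7 OR y1 OR y5) — y1 is true.
  16. (y1 OR y9 OR NOT y8) — y9 is true.
  17. (NOT y6 OR y5 OR NOT y2) — NOT y6 is true.
  18. (y1 OR y9) — y9 is true.
  19. (NOT y9 OR NOT y2) — NOT y2 is true.
  20. (y8 OR NOT y10 OR NOT y4) — y8 is true.
  21. (NOT y4 OR NOT y2 OR NOT y10) — NOT y10 is true.
  22. (NOT y2 OR NOT y7 OR y5) — NOT y2 is true.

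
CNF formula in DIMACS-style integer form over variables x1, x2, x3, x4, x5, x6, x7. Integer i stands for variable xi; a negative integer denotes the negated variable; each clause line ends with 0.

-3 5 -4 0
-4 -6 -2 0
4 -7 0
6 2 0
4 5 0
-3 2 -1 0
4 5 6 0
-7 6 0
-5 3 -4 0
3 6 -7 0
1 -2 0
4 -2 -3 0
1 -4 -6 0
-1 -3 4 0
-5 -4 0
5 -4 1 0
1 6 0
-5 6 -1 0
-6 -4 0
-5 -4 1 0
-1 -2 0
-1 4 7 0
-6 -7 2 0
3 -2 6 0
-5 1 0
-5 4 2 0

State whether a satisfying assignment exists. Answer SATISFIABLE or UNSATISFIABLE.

x4 = True:
  propagation gives x5=False, x3=False, x1=True, x6=False; an empty clause results — contradiction.
x4 = False:
  propagation gives x7=False, x5=True, x1=False; an empty clause results — contradiction.
Every branch closes, so no satisfying assignment exists.

UNSATISFIABLE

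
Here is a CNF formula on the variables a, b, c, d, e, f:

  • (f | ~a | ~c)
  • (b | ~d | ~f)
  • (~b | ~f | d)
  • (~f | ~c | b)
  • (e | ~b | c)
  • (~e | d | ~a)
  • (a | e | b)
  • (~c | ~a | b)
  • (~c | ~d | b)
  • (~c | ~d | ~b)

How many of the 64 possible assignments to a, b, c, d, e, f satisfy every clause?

15

Split on b, then c.
  b=T, c=T: remaining (a,d,e,f) ∈ {(F,F,F,F); (F,F,T,F)} — 2.
  b=T, c=F: 5 of the 16 assignments to (a,d,e,f) work.
  b=F, c=T: remaining (a,d,e,f) ∈ {(F,F,T,F)} — 1.
  b=F, c=F: 7 of the 16 assignments to (a,d,e,f) work.
Total: 2 + 5 + 1 + 7 = 15.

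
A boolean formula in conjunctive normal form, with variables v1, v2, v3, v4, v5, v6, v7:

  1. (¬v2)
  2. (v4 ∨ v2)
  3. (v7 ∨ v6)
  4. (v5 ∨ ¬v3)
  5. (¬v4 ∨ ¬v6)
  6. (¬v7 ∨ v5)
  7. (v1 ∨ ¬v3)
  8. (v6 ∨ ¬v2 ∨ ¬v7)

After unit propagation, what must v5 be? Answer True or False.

Unit clause (¬v2) sets v2 = False.
From (v4 ∨ v2) and v2 = False: v4 = True.
In (¬v6 ∨ ¬v4), ¬v4 is now false; ¬v6 must hold, so v6 = False.
In (v6 ∨ v7), v6 is now false; v7 must hold, so v7 = True.
(v5 ∨ ¬v7): since v7 = True, the clause reduces to (v5). v5 = True.

True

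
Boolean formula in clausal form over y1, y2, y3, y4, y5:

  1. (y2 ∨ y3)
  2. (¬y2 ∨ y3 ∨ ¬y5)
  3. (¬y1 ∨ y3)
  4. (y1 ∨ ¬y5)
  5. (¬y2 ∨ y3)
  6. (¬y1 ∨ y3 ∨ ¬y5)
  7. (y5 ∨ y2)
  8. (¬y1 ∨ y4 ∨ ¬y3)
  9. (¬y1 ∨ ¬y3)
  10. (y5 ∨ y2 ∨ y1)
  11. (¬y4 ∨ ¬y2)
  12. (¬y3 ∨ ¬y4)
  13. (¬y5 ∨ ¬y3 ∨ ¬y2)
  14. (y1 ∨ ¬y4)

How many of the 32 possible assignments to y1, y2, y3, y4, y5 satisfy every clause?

Satisfying assignments:
  y1=F y2=T y3=T y4=F y5=F
That's 1 in total.

1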